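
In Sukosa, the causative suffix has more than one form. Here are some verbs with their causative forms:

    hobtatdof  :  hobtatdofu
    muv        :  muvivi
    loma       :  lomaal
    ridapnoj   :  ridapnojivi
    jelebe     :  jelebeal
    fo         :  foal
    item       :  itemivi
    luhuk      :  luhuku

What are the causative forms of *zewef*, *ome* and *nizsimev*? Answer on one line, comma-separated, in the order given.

The suffix is conditioned by the final sound: -u when the stem ends in a voiceless consonant (*hobtatdof*, *luhuk*); -ivi when the stem ends in a voiced consonant (*muv*, *ridapnoj*, *item*); -al when the stem ends in a vowel (*loma*, *jelebe*, *fo*).
*zewef* — final sound /f/ (a voiceless consonant) → -u → *zewefu*.
*ome* — final sound /e/ (a vowel) → -al → *omeal*.
*nizsimev*: final sound = /v/, a voiced consonant → -ivi → *nizsimevivi*.

zewefu, omeal, nizsimevivi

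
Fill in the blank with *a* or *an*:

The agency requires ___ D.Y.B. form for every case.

a

The indefinite article is chosen by the initial *sound* of the following word, not its spelling.
The initialism *D.Y.B.* is read letter by letter; the first letter, D, is pronounced /diː/, which begins with a consonant sound.
So the article is *a*: The agency requires a D.Y.B. form for every case.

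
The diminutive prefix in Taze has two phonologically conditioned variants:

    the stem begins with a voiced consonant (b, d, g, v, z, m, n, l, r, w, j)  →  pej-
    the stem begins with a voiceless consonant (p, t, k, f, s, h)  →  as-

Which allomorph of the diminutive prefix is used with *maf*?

pej-

The first consonant of *maf* is /m/, which is voiced, so the prefix is pej-.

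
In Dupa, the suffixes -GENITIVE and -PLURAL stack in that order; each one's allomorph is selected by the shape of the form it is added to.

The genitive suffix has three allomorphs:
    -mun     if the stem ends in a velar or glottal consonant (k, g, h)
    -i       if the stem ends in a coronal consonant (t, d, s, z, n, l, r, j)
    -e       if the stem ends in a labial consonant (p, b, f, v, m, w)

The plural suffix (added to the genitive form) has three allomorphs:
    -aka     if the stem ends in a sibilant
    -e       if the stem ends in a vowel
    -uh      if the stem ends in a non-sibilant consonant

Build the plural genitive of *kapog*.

kapogmunuh

*kapog* — final consonant /g/ (velar/glottal) → -mun → *kapogmun*.
The final sound of the genitive form *kapogmun* is /n/, which is a non-sibilant consonant, so the plural suffix is -uh, giving *kapogmunuh*.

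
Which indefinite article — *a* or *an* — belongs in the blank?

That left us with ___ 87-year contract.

The indefinite article is chosen by the initial *sound* of the following word, not its spelling.
The number *87* is spoken "eighty-…", beginning with /ˈeɪti/ — a vowel sound.
So the article is *an*: That left us with an 87-year contract.

an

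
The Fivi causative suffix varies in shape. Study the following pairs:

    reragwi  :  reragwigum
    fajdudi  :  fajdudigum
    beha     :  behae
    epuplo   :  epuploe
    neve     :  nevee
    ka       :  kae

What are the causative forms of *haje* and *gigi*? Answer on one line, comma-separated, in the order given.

hajee, gigigum

The pattern is height harmony: -gum when the last vowel of the stem is a high vowel (*reragwi*, *fajdudi*); -e when the last vowel of the stem is a non-high vowel (*beha*, *epuplo*, *neve*, *ka*).
*haje*: last vowel = /e/, a non-high vowel → -e → *hajee*.
*gigi*: last vowel = /i/, a high vowel → -gum → *gigigum*.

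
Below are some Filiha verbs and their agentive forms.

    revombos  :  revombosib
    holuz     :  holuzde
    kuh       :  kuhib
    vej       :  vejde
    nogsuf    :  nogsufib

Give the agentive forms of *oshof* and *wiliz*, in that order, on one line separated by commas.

oshofib, wilizde

The suffix is conditioned by the final consonant: -ib when the stem ends in a voiceless consonant (*revombos*, *kuh*, *nogsuf*); -de when the stem ends in a voiced consonant (*holuz*, *vej*).
The final consonant of *oshof* is /f/, which is voiceless, so the suffix is -ib, giving *oshofib*.
Since the final consonant of *wiliz* is /z/ (voiced), it takes -de, giving *wilizde*.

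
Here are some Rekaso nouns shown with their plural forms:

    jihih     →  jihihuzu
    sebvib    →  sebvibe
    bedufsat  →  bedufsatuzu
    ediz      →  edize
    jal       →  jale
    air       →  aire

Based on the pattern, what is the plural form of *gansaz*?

Looking at the final consonant of each stem: -uzu when the stem ends in a voiceless consonant (*jihih*, *bedufsat*); -e when the stem ends in a voiced consonant (*sebvib*, *ediz*, *jal*, *air*).
Since the final consonant of *gansaz* is /z/ (voiced), it takes -e, giving *gansaze*.

gansaze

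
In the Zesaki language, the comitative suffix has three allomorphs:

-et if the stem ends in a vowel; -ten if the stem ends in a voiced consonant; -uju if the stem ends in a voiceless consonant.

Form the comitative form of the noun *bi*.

biet

*bi*: final sound = /i/, a vowel → -et → *biet*.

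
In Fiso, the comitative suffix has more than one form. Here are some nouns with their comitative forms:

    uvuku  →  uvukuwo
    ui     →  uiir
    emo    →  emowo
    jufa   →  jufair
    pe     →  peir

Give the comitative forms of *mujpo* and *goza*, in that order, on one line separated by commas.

The alternation tracks the last vowel of the stem — -wo when the last vowel of the stem is a rounded vowel (*uvuku*, *emo*); -ir when the last vowel of the stem is an unrounded vowel (*ui*, *jufa*, *pe*).
The last vowel of *mujpo* is /o/, which is a rounded vowel, so the suffix is -wo, giving *mujpowo*.
*goza* — last vowel /a/ (an unrounded vowel) → -ir → *gozair*.

mujpowo, gozair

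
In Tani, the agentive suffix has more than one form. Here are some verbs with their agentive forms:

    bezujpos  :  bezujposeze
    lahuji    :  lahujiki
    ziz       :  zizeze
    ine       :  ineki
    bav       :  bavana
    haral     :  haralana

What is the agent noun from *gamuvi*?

gamuviki

The pattern is sibilance of the final sound: -eze when the stem ends in a sibilant (*bezujpos*, *ziz*); -ana when the stem ends in a non-sibilant consonant (*bav*, *haral*); -ki when the stem ends in a vowel (*lahuji*, *ine*).
Since the final sound of *gamuvi* is /i/ (a vowel), it takes -ki, giving *gamuviki*.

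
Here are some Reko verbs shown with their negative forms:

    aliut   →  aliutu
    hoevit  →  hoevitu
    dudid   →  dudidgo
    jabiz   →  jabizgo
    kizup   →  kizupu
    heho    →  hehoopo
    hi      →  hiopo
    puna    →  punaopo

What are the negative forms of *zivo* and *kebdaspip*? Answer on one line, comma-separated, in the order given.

The suffix is conditioned by the final sound: -u when the stem ends in a voiceless consonant (*aliut*, *hoevit*, *kizup*); -go when the stem ends in a voiced consonant (*dudid*, *jabiz*); -opo when the stem ends in a vowel (*heho*, *hi*, *puna*).
Since the final sound of *zivo* is /o/ (a vowel), it takes -opo, giving *zivoopo*.
Since the final sound of *kebdaspip* is /p/ (a voiceless consonant), it takes -u, giving *kebdaspipu*.

zivoopo, kebdaspipu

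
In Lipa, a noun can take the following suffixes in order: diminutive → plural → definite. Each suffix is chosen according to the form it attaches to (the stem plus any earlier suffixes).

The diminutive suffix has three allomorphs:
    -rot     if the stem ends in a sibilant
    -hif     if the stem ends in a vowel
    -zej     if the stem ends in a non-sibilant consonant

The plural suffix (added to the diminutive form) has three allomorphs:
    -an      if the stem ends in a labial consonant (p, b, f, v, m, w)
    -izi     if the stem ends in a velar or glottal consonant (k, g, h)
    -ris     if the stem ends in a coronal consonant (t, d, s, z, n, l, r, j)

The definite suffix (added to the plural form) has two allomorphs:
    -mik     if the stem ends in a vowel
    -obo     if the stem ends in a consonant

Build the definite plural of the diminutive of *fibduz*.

*fibduz*: final sound = /z/, a sibilant → -rot → *fibduzrot*.
Since the final consonant of the diminutive form *fibduzrot* is /t/ (coronal), it takes -ris, giving *fibduzrotris*.
The final sound of the plural form *fibduzrotris* is /s/, which is a consonant, so the definite suffix is -obo, giving *fibduzrotrisobo*.

fibduzrotrisobo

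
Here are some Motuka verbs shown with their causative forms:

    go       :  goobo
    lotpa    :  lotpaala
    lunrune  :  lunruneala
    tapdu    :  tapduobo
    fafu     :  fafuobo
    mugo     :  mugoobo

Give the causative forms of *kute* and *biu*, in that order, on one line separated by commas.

The pattern is rounding harmony: -obo when the last vowel of the stem is a rounded vowel (*go*, *tapdu*, *fafu*, *mugo*); -ala when the last vowel of the stem is an unrounded vowel (*lotpa*, *lunrune*).
*kute*: last vowel = /e/, an unrounded vowel → -ala → *kuteala*.
Since the last vowel of *biu* is /u/ (a rounded vowel), it takes -obo, giving *biuobo*.

kuteala, biuobo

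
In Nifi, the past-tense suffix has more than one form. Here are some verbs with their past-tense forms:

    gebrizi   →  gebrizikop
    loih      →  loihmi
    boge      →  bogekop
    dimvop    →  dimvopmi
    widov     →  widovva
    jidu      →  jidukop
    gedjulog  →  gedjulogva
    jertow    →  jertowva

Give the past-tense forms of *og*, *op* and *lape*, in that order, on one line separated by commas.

Looking at the final sound of each stem: -mi when the stem ends in a voiceless consonant (*loih*, *dimvop*); -va when the stem ends in a voiced consonant (*widov*, *gedjulog*, *jertow*); -kop when the stem ends in a vowel (*gebrizi*, *boge*, *jidu*).
The final sound of *og* is /g/, which is a voiced consonant, so the suffix is -va, giving *ogva*.
*op*: final sound = /p/, a voiceless consonant → -mi → *opmi*.
*lape*: final sound = /e/, a vowel → -kop → *lapekop*.

ogva, opmi, lapekop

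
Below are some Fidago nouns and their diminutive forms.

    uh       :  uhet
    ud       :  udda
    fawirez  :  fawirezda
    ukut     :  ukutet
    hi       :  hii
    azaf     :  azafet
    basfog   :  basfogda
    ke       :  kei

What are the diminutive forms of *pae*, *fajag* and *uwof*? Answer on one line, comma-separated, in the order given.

paei, fajagda, uwofet

The pattern is voicing of the final sound: -et when the stem ends in a voiceless consonant (*uh*, *ukut*, *azaf*); -da when the stem ends in a voiced consonant (*ud*, *fawirez*, *basfog*); -i when the stem ends in a vowel (*hi*, *ke*).
*pae*: final sound = /e/, a vowel → -i → *paei*.
Since the final sound of *fajag* is /g/ (a voiced consonant), it takes -da, giving *fajagda*.
Since the final sound of *uwof* is /f/ (a voiceless consonant), it takes -et, giving *uwofet*.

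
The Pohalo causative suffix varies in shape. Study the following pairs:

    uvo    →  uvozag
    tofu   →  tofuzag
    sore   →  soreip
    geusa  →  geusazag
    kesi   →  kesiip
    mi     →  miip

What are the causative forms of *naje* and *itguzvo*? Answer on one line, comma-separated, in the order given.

najeip, itguzvozag

The pattern is front/back vowel harmony: -ip when the last vowel of the stem is a front vowel (*sore*, *kesi*, *mi*); -zag when the last vowel of the stem is a back vowel (*uvo*, *tofu*, *geusa*).
The last vowel of *naje* is /e/, which is a front vowel, so the suffix is -ip, giving *najeip*.
*itguzvo* — last vowel /o/ (a back vowel) → -zag → *itguzvozag*.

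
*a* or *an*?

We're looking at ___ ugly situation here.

The indefinite article is chosen by the initial *sound* of the following word, not its spelling.
*ugly* begins with the sound /ʌ/ (u pronounced /ʌ/) — a vowel sound.
So the article is *an*: We're looking at an ugly situation here.

an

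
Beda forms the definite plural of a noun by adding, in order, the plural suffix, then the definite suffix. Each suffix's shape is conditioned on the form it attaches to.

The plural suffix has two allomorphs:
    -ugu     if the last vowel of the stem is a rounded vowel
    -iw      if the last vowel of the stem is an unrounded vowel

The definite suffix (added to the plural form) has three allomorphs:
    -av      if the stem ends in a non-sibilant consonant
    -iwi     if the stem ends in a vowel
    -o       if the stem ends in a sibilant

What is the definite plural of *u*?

The last vowel of *u* is /u/, which is a rounded vowel, so the plural suffix is -ugu, giving *uugu*.
The plural form *uugu*: final sound = /u/, a vowel → -iwi → *uuguiwi*.

uuguiwi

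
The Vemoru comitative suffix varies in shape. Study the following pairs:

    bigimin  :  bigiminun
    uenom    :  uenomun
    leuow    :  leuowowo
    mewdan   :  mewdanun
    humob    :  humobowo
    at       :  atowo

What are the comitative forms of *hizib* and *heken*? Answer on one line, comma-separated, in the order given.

The suffix is conditioned by the final consonant: -un when the stem ends in a nasal (*bigimin*, *uenom*, *mewdan*); -owo when the stem ends in a non-nasal consonant (*leuow*, *humob*, *at*).
*hizib*: final consonant = /b/, non-nasal → -owo → *hizibowo*.
*heken* — final consonant /n/ (a nasal) → -un → *hekenun*.

hizibowo, hekenun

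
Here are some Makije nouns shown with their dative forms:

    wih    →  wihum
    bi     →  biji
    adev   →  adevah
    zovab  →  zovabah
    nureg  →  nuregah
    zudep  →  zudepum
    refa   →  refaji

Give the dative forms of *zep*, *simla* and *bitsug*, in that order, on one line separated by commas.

Looking at the final sound of each stem: -um when the stem ends in a voiceless consonant (*wih*, *zudep*); -ah when the stem ends in a voiced consonant (*adev*, *zovab*, *nureg*); -ji when the stem ends in a vowel (*bi*, *refa*).
*zep* — final sound /p/ (a voiceless consonant) → -um → *zepum*.
Since the final sound of *simla* is /a/ (a vowel), it takes -ji, giving *simlaji*.
The final sound of *bitsug* is /g/, which is a voiced consonant, so the suffix is -ah, giving *bitsugah*.

zepum, simlaji, bitsugah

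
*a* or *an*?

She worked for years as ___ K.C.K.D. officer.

The indefinite article is chosen by the initial *sound* of the following word, not its spelling.
The initialism *K.C.K.D.* is read letter by letter; the first letter, K, is pronounced /keɪ/, which begins with a consonant sound.
So the article is *a*: She worked for years as a K.C.K.D. officer.

a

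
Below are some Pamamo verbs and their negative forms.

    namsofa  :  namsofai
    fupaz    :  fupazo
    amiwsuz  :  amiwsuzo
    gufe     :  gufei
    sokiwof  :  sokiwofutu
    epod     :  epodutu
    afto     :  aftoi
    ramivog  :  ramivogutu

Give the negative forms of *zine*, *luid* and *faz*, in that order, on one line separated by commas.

The alternation tracks the final sound of the stem — -o when the stem ends in a sibilant (*fupaz*, *amiwsuz*); -utu when the stem ends in a non-sibilant consonant (*sokiwof*, *epod*, *ramivog*); -i when the stem ends in a vowel (*namsofa*, *gufe*, *afto*).
*zine*: final sound = /e/, a vowel → -i → *zinei*.
*luid*: final sound = /d/, a non-sibilant consonant → -utu → *luidutu*.
*faz*: final sound = /z/, a sibilant → -o → *fazo*.

zinei, luidutu, fazo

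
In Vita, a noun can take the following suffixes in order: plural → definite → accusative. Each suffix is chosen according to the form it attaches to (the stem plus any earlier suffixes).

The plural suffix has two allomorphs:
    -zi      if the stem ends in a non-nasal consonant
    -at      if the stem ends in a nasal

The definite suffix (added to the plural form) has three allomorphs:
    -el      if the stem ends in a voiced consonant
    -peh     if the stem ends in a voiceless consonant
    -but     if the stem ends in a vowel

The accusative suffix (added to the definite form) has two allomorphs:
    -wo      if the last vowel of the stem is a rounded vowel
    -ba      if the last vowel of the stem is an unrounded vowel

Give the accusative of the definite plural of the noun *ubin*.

*ubin*: final consonant = /n/, a nasal → -at → *ubinat*.
The plural form *ubinat* — final sound /t/ (a voiceless consonant) → -peh → *ubinatpeh*.
Since the last vowel of the definite form *ubinatpeh* is /e/ (an unrounded vowel), it takes -ba, giving *ubinatpehba*.

ubinatpehba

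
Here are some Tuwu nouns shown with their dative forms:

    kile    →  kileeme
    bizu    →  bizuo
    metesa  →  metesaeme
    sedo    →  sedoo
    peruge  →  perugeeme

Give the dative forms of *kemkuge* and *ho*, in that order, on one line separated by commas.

Looking at the last vowel of each stem: -o when the last vowel of the stem is a rounded vowel (*bizu*, *sedo*); -eme when the last vowel of the stem is an unrounded vowel (*kile*, *metesa*, *peruge*).
*kemkuge* — last vowel /e/ (an unrounded vowel) → -eme → *kemkugeeme*.
*ho*: last vowel = /o/, a rounded vowel → -o → *hoo*.

kemkugeeme, hoo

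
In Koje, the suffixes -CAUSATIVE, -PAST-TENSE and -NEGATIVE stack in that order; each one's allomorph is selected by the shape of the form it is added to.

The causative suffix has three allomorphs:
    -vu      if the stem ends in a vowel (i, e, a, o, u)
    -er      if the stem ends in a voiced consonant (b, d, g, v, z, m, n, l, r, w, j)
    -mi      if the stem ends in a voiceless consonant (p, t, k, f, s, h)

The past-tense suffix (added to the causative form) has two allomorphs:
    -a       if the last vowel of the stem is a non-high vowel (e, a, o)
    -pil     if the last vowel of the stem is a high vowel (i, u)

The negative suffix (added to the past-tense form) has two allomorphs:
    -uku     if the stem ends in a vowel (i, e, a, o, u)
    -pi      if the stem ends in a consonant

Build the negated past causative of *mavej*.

mavejerauku

The final sound of *mavej* is /j/, which is a voiced consonant, so the causative suffix is -er, giving *mavejer*.
Since the last vowel of the causative form *mavejer* is /e/ (a non-high vowel), it takes -a, giving *mavejera*.
The final sound of the past-tense form *mavejera* is /a/, which is a vowel, so the negative suffix is -uku, giving *mavejerauku*.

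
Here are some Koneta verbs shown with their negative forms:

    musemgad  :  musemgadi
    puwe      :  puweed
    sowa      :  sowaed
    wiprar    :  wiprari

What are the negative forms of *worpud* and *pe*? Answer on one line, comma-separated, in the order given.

The pattern is consonant vs. vowel: -i when the stem ends in a consonant (*musemgad*, *wiprar*); -ed when the stem ends in a vowel (*puwe*, *sowa*).
*worpud*: final sound = /d/, a consonant → -i → *worpudi*.
Since the final sound of *pe* is /e/ (a vowel), it takes -ed, giving *peed*.

worpudi, peed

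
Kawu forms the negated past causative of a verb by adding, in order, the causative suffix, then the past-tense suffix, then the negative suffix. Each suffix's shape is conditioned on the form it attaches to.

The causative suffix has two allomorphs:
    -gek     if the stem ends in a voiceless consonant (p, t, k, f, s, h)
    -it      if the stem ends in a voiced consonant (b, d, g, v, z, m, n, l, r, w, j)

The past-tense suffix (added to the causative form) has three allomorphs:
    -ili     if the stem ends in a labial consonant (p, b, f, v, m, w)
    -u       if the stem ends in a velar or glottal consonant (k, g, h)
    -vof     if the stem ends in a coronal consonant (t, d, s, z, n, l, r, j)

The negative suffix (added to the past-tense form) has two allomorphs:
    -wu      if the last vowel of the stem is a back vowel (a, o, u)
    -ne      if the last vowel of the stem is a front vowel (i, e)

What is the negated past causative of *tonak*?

Since the final consonant of *tonak* is /k/ (voiceless), it takes -gek, giving *tonakgek*.
The final consonant of the causative form *tonakgek* is /k/, which is velar/glottal, so the past-tense suffix is -u, giving *tonakgeku*.
The last vowel of the past-tense form *tonakgeku* is /u/, which is a back vowel, so the negative suffix is -wu, giving *tonakgekuwu*.

tonakgekuwu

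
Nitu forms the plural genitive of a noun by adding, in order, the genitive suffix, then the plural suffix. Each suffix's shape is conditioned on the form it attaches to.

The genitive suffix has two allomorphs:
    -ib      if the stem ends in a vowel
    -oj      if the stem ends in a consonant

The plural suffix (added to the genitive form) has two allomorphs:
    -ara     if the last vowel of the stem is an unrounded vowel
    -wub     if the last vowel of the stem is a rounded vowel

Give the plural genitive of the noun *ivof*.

ivofojwub

The final sound of *ivof* is /f/, which is a consonant, so the genitive suffix is -oj, giving *ivofoj*.
The genitive form *ivofoj* — last vowel /o/ (a rounded vowel) → -wub → *ivofojwub*.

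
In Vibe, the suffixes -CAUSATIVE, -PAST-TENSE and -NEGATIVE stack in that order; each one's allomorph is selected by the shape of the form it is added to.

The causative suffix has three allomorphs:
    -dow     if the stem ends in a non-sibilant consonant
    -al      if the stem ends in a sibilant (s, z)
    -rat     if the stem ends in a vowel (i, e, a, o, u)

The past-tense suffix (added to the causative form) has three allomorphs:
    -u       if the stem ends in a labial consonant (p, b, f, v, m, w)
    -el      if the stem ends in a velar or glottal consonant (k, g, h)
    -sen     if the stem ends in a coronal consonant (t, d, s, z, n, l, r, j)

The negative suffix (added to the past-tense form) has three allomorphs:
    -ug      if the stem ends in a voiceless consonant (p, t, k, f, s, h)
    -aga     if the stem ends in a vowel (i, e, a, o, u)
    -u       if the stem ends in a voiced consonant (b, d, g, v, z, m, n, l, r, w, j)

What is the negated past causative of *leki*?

lekiratsenu

The final sound of *leki* is /i/, which is a vowel, so the causative suffix is -rat, giving *lekirat*.
Since the final consonant of the causative form *lekirat* is /t/ (coronal), it takes -sen, giving *lekiratsen*.
The past-tense form *lekiratsen*: final sound = /n/, a voiced consonant → -u → *lekiratsenu*.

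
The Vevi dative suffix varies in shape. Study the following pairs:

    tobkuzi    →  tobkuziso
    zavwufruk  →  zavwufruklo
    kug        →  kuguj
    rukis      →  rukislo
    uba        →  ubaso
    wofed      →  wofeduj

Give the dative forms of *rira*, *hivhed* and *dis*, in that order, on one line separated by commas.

The pattern is voicing of the final sound: -lo when the stem ends in a voiceless consonant (*zavwufruk*, *rukis*); -uj when the stem ends in a voiced consonant (*kug*, *wofed*); -so when the stem ends in a vowel (*tobkuzi*, *uba*).
*rira* — final sound /a/ (a vowel) → -so → *riraso*.
*hivhed*: final sound = /d/, a voiced consonant → -uj → *hivheduj*.
*dis* — final sound /s/ (a voiceless consonant) → -lo → *dislo*.

riraso, hivheduj, dislo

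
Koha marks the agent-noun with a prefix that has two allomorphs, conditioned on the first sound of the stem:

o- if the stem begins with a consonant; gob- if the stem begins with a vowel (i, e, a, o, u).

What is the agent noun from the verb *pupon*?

*pupon* — first sound /p/ (a consonant) → o- → *opupon*.

opupon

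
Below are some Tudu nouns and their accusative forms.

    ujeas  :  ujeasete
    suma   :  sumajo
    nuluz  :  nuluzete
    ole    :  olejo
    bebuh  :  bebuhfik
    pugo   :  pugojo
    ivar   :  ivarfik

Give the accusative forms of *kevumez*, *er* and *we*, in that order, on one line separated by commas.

kevumezete, erfik, wejo

Looking at the final sound of each stem: -ete when the stem ends in a sibilant (*ujeas*, *nuluz*); -fik when the stem ends in a non-sibilant consonant (*bebuh*, *ivar*); -jo when the stem ends in a vowel (*suma*, *ole*, *pugo*).
*kevumez* — final sound /z/ (a sibilant) → -ete → *kevumezete*.
Since the final sound of *er* is /r/ (a non-sibilant consonant), it takes -fik, giving *erfik*.
Since the final sound of *we* is /e/ (a vowel), it takes -jo, giving *wejo*.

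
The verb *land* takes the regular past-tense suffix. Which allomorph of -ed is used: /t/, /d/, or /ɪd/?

/ɪd/

The stem *land* ends in /t/ or /d/.
The -ed suffix is realized as /ɪd/ after /t, d/; as /t/ after other voiceless consonants; and as /d/ after other voiced sounds.
So -ed on *land* is pronounced /ɪd/.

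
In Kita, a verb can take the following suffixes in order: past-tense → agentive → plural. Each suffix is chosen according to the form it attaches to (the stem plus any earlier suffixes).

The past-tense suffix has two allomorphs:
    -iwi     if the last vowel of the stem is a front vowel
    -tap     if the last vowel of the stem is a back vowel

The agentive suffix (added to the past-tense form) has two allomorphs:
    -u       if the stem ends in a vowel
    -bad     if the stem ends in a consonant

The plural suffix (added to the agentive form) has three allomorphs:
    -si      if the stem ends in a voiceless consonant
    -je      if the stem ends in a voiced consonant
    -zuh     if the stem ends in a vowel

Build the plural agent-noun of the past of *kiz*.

kiziwiuzuh

*kiz* — last vowel /i/ (a front vowel) → -iwi → *kiziwi*.
The final sound of the past-tense form *kiziwi* is /i/, which is a vowel, so the agentive suffix is -u, giving *kiziwiu*.
The agentive form *kiziwiu* — final sound /u/ (a vowel) → -zuh → *kiziwiuzuh*.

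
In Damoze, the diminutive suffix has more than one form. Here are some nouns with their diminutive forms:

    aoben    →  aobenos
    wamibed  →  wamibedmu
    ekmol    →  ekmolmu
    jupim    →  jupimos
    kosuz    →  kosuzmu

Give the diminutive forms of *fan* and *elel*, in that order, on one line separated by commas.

The alternation tracks the final consonant of the stem — -os when the stem ends in a nasal (*aoben*, *jupim*); -mu when the stem ends in a non-nasal consonant (*wamibed*, *ekmol*, *kosuz*).
*fan* — final consonant /n/ (a nasal) → -os → *fanos*.
Since the final consonant of *elel* is /l/ (non-nasal), it takes -mu, giving *elelmu*.

fanos, elelmu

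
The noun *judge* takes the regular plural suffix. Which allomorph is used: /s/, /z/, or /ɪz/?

/ɪz/

The stem *judge* ends in a sibilant (/s, z, ʃ, ʒ, tʃ, dʒ/).
The plural suffix surfaces as /ɪz/ after sibilants, /s/ after other voiceless consonants, and /z/ after other voiced sounds.
So the plural -s on *judge* is pronounced /ɪz/.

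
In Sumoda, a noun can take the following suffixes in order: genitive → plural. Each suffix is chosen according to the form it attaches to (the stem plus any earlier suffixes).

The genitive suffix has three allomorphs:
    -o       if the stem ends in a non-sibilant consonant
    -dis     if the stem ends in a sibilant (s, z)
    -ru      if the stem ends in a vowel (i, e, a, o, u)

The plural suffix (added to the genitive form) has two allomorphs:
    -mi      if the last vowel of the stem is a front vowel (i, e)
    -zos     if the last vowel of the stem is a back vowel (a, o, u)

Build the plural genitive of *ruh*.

ruhozos

Since the final sound of *ruh* is /h/ (a non-sibilant consonant), it takes -o, giving *ruho*.
The genitive form *ruho* — last vowel /o/ (a back vowel) → -zos → *ruhozos*.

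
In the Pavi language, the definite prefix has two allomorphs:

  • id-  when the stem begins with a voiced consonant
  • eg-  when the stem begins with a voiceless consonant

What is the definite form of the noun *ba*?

idba

The first consonant of *ba* is /b/, which is voiced, so the prefix is id-, giving *idba*.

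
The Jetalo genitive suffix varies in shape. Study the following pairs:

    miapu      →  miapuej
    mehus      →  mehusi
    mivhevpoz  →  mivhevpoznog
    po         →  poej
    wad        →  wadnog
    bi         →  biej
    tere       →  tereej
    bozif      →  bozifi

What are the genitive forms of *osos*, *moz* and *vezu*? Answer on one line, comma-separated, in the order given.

The suffix is conditioned by the final sound: -i when the stem ends in a voiceless consonant (*mehus*, *bozif*); -nog when the stem ends in a voiced consonant (*mivhevpoz*, *wad*); -ej when the stem ends in a vowel (*miapu*, *po*, *bi*, *tere*).
Since the final sound of *osos* is /s/ (a voiceless consonant), it takes -i, giving *ososi*.
*moz* — final sound /z/ (a voiced consonant) → -nog → *moznog*.
*vezu*: final sound = /u/, a vowel → -ej → *vezuej*.

ososi, moznog, vezuej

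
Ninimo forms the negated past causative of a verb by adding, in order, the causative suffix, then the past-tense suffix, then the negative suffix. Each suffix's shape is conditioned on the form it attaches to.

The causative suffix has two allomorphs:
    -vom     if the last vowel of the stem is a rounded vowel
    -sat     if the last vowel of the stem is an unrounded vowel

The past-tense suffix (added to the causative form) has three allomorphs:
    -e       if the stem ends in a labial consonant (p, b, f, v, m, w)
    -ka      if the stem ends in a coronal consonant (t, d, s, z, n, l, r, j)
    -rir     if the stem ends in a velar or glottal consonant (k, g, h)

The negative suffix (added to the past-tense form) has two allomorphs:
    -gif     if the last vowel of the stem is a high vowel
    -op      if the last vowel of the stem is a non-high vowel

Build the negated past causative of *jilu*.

The last vowel of *jilu* is /u/, which is a rounded vowel, so the causative suffix is -vom, giving *jiluvom*.
The final consonant of the causative form *jiluvom* is /m/, which is labial, so the past-tense suffix is -e, giving *jiluvome*.
The past-tense form *jiluvome* — last vowel /e/ (a non-high vowel) → -op → *jiluvomeop*.

jiluvomeop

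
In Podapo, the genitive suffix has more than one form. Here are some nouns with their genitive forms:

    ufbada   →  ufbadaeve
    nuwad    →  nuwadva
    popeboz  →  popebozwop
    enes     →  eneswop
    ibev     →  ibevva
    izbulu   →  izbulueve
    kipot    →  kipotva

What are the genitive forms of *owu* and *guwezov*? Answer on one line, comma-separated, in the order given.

owueve, guwezovva

The pattern is sibilance of the final sound: -wop when the stem ends in a sibilant (*popeboz*, *enes*); -va when the stem ends in a non-sibilant consonant (*nuwad*, *ibev*, *kipot*); -eve when the stem ends in a vowel (*ufbada*, *izbulu*).
*owu* — final sound /u/ (a vowel) → -eve → *owueve*.
The final sound of *guwezov* is /v/, which is a non-sibilant consonant, so the suffix is -va, giving *guwezovva*.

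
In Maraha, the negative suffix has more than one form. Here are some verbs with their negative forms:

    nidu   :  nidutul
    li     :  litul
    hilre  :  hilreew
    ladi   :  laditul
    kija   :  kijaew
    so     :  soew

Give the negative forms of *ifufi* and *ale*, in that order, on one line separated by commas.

The pattern is height harmony: -tul when the last vowel of the stem is a high vowel (*nidu*, *li*, *ladi*); -ew when the last vowel of the stem is a non-high vowel (*hilre*, *kija*, *so*).
*ifufi*: last vowel = /i/, a high vowel → -tul → *ifufitul*.
*ale*: last vowel = /e/, a non-high vowel → -ew → *aleew*.

ifufitul, aleew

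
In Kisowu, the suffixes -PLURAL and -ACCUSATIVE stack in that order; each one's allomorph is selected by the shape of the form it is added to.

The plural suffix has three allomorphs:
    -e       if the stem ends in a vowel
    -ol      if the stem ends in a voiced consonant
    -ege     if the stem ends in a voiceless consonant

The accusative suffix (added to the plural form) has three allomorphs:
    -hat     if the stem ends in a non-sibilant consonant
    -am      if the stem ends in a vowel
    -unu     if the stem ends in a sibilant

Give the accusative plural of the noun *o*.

oeam

*o* — final sound /o/ (a vowel) → -e → *oe*.
The final sound of the plural form *oe* is /e/, which is a vowel, so the accusative suffix is -am, giving *oeam*.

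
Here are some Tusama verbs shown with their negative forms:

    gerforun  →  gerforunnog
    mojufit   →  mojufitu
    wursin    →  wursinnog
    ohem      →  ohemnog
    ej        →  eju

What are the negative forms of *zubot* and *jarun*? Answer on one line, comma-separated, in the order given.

Looking at the final consonant of each stem: -nog when the stem ends in a nasal (*gerforun*, *wursin*, *ohem*); -u when the stem ends in a non-nasal consonant (*mojufit*, *ej*).
Since the final consonant of *zubot* is /t/ (non-nasal), it takes -u, giving *zubotu*.
*jarun*: final consonant = /n/, a nasal → -nog → *jarunnog*.

zubotu, jarunnog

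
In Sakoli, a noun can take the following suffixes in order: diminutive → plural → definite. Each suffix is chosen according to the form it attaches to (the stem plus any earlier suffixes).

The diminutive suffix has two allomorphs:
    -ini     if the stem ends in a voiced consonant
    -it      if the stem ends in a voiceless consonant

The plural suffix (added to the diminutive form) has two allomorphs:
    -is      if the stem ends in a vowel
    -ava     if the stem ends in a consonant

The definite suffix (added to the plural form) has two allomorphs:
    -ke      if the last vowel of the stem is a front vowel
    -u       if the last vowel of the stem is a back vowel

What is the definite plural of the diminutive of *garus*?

*garus*: final consonant = /s/, voiceless → -it → *garusit*.
The diminutive form *garusit* — final sound /t/ (a consonant) → -ava → *garusitava*.
The plural form *garusitava*: last vowel = /a/, a back vowel → -u → *garusitavau*.

garusitavau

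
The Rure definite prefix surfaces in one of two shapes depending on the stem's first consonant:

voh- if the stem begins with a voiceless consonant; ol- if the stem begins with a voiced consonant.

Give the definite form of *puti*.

*puti*: first consonant = /p/, voiceless → voh- → *vohputi*.

vohputi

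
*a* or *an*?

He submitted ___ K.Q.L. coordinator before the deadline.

a

The indefinite article is chosen by the initial *sound* of the following word, not its spelling.
The initialism *K.Q.L.* is read letter by letter; the first letter, K, is pronounced /keɪ/, which begins with a consonant sound.
So the article is *a*: He submitted a K.Q.L. coordinator before the deadline.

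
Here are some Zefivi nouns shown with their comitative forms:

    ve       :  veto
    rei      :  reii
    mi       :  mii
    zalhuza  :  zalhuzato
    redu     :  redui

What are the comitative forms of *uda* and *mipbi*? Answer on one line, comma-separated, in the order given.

udato, mipbii

The suffix is conditioned by the last vowel: -i when the last vowel of the stem is a high vowel (*rei*, *mi*, *redu*); -to when the last vowel of the stem is a non-high vowel (*ve*, *zalhuza*).
*uda* — last vowel /a/ (a non-high vowel) → -to → *udato*.
The last vowel of *mipbi* is /i/, which is a high vowel, so the suffix is -i, giving *mipbii*.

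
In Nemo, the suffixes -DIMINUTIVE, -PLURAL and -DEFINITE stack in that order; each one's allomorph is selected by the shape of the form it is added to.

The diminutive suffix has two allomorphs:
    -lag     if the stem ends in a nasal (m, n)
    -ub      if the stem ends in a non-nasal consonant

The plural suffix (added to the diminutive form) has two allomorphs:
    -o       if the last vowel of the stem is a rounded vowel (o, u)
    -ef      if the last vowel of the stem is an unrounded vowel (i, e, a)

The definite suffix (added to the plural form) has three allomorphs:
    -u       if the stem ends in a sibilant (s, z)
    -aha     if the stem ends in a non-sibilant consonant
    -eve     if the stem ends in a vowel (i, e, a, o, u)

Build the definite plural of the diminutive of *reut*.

reutuboeve

Since the final consonant of *reut* is /t/ (non-nasal), it takes -ub, giving *reutub*.
The last vowel of the diminutive form *reutub* is /u/, which is a rounded vowel, so the plural suffix is -o, giving *reutubo*.
The final sound of the plural form *reutubo* is /o/, which is a vowel, so the definite suffix is -eve, giving *reutuboeve*.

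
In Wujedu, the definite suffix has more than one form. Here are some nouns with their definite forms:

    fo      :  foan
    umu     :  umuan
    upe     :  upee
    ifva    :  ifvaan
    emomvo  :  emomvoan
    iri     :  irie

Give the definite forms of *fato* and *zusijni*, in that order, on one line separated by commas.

fatoan, zusijnie

The pattern is front/back vowel harmony: -e when the last vowel of the stem is a front vowel (*upe*, *iri*); -an when the last vowel of the stem is a back vowel (*fo*, *umu*, *ifva*, *emomvo*).
Since the last vowel of *fato* is /o/ (a back vowel), it takes -an, giving *fatoan*.
*zusijni*: last vowel = /i/, a front vowel → -e → *zusijnie*.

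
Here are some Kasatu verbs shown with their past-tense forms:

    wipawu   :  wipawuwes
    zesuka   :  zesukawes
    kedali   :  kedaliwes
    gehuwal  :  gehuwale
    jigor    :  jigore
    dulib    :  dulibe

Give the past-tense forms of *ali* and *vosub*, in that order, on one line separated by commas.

The alternation tracks the final sound of the stem — -e when the stem ends in a consonant (*gehuwal*, *jigor*, *dulib*); -wes when the stem ends in a vowel (*wipawu*, *zesuka*, *kedali*).
Since the final sound of *ali* is /i/ (a vowel), it takes -wes, giving *aliwes*.
Since the final sound of *vosub* is /b/ (a consonant), it takes -e, giving *vosube*.

aliwes, vosube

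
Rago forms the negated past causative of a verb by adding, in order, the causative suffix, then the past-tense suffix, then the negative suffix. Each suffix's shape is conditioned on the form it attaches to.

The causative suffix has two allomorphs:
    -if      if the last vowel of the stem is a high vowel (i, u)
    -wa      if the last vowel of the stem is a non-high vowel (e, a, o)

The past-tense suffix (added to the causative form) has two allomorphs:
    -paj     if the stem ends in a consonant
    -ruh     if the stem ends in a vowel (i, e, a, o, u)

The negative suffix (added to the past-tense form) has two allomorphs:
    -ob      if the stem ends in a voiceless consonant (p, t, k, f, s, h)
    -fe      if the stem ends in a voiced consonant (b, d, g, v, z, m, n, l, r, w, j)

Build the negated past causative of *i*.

*i*: last vowel = /i/, a high vowel → -if → *iif*.
Since the final sound of the causative form *iif* is /f/ (a consonant), it takes -paj, giving *iifpaj*.
The past-tense form *iifpaj*: final consonant = /j/, voiced → -fe → *iifpajfe*.

iifpajfe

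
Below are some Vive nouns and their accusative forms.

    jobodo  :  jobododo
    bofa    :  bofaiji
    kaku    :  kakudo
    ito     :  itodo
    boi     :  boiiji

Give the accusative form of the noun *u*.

The alternation tracks the last vowel of the stem — -do when the last vowel of the stem is a rounded vowel (*jobodo*, *kaku*, *ito*); -iji when the last vowel of the stem is an unrounded vowel (*bofa*, *boi*).
*u*: last vowel = /u/, a rounded vowel → -do → *udo*.

udo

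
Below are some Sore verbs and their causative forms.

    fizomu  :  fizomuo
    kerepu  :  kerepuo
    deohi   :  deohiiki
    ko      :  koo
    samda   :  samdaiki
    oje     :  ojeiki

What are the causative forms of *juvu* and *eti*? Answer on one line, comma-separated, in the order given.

The alternation tracks the last vowel of the stem — -o when the last vowel of the stem is a rounded vowel (*fizomu*, *kerepu*, *ko*); -iki when the last vowel of the stem is an unrounded vowel (*deohi*, *samda*, *oje*).
*juvu* — last vowel /u/ (a rounded vowel) → -o → *juvuo*.
*eti* — last vowel /i/ (an unrounded vowel) → -iki → *etiiki*.

juvuo, etiiki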